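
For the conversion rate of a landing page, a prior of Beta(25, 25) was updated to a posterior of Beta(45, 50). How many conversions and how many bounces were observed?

Under Beta–binomial conjugacy the posterior parameters are (α+s, β+f).
So s = 45 − 25 = 20 and f = 50 − 25 = 25.

20 conversions and 25 bounces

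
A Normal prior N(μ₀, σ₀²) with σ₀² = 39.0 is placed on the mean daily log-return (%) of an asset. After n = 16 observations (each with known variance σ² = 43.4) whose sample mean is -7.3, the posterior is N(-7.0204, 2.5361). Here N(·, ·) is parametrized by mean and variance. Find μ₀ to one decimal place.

With known observation variance, the Normal–Normal posterior has precision τ_n = τ₀ + n/σ² and mean μ_n = (τ₀μ₀ + (n/σ²)x̄)/τ_n.
Here τ₀ = 1/39.0 = 0.025641 and τ_data = 16/43.4 = 0.368664, so τ_n = 0.394305.
Rearranging for μ₀: μ₀ = (μ_n·τ_n − τ_data·x̄)/τ₀ = (-7.0204·0.394305 − 0.368664·-7.3) / 0.025641 = -0.076932/0.025641 ≈ -3.0.

μ₀ = -3.0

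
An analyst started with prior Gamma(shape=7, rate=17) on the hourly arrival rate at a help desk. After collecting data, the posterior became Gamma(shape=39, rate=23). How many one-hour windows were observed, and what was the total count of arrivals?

n = 6 one-hour windows with total 32 arrivals

Gamma–Poisson conjugacy: posterior shape = α + Σxᵢ, posterior rate = β + n.
Matching: Σxᵢ = 39 − 7 = 32 and n = 23 − 17 = 6.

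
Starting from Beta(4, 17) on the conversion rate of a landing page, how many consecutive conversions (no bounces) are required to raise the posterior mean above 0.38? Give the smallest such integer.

k = 7

After k conversions and 0 bounces the posterior is Beta(4+k, 17), with mean (4+k)/(4+17+k).
Set (4+k)/(21+k) > 0.38 and solve: k > (0.38·21 − 4)/(1 − 0.38) = 6.419.
The smallest integer exceeding 6.419 is 7, and checking k=7: (11)/(28) = 0.3929 > 0.38.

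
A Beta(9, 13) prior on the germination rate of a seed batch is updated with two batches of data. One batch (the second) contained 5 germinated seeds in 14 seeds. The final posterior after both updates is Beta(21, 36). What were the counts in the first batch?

7 germinated seeds and 14 non-germinating seeds

Because Beta–binomial updating is additive in the counts, the combined data contributed (α_post−α_prior, β_post−β_prior) successes and failures.
Total across both batches: 21−9=12 germinated seeds, 36−13=23 non-germinating seeds.
Subtract the second batch: 12−5=7 germinated seeds and 23−9=14 non-germinating seeds.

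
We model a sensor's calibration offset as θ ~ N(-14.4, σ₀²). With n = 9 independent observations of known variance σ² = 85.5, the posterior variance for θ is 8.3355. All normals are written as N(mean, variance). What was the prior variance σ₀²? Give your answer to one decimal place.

σ₀² = 68.0

Posterior precision equals prior precision plus data precision: 1/σ_n² = 1/σ₀² + n/σ².
So 1/σ₀² = 1/8.3355 − 9/85.5 = 0.119969 − 0.105263 = 0.014706.
Hence σ₀² = 1/0.014706 ≈ 68.0.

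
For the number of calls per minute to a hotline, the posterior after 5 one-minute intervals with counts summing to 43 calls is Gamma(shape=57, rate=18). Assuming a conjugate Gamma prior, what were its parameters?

Gamma(shape=14, rate=13)

Gamma–Poisson conjugacy: posterior shape = α + Σxᵢ, posterior rate = β + n.
So α = 57 − 43 = 14 and β = 18 − 5 = 13.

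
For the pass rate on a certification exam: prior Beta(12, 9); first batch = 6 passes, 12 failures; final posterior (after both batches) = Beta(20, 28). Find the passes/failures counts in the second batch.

2 passes and 7 failures

Because Beta–binomial updating is additive in the counts, the combined data contributed (α_post−α_prior, β_post−β_prior) successes and failures.
Total across both batches: 20−12=8 passes, 28−9=19 failures.
Subtract the first batch: 8−6=2 passes and 19−12=7 failures.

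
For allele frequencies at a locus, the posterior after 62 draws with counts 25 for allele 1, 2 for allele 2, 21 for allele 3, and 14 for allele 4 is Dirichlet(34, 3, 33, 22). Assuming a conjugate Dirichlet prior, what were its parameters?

For a Dirichlet(α) prior with multinomial counts c, the posterior is Dirichlet(α + c) componentwise.
Subtract each count from the matching posterior parameter: 34−25=9, 3−2=1, 33−21=12, 22−14=8.

Dirichlet(9, 1, 12, 8)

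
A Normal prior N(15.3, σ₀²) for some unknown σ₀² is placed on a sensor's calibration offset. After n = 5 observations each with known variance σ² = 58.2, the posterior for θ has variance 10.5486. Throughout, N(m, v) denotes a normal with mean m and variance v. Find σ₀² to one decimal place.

σ₀² = 112.5

Posterior precision equals prior precision plus data precision: 1/σ_n² = 1/σ₀² + n/σ².
So 1/σ₀² = 1/10.5486 − 5/58.2 = 0.094799 − 0.085911 = 0.008888.
Hence σ₀² = 1/0.008888 ≈ 112.5.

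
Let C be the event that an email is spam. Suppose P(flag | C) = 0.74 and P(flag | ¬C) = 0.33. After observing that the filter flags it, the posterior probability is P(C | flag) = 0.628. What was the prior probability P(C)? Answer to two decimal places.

P(C) = 0.43

Bayes' rule in odds form gives O(C|E) = O(C)·[P(E|C)/P(E|¬C)], hence O(C) = O(C|E)/LR.
Posterior odds = 0.628/(1−0.628) = 1.6882. LR = 0.74/0.33 = 2.2424.
Prior odds = 1.6882/2.2424 = 0.7529, so P(C) = 0.7529/(1+0.7529) ≈ 0.43.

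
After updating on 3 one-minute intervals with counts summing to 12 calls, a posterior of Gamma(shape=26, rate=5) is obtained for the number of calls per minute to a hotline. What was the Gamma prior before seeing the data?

Gamma(shape=14, rate=2)

A Gamma(α, β) prior (rate parametrization) on a Poisson rate with n observations summing to S gives posterior Gamma(α+S, β+n).
So α = 26 − 12 = 14 and β = 5 − 3 = 2.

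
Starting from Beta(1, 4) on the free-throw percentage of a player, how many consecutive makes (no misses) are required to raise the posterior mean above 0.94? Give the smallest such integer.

After k makes and 0 misses the posterior is Beta(1+k, 4), with mean (1+k)/(1+4+k).
Set (1+k)/(5+k) > 0.94 and solve: k > (0.94·5 − 1)/(1 − 0.94) = 61.667.
The smallest integer exceeding 61.667 is 62.

k = 62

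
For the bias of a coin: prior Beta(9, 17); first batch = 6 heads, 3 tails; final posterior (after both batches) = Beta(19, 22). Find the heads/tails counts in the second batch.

4 heads and 2 tails

Because Beta–binomial updating is additive in the counts, the combined data contributed (α_post−α_prior, β_post−β_prior) successes and failures.
Total across both batches: 19−9=10 heads, 22−17=5 tails.
Subtract the first batch: 10−6=4 heads and 5−3=2 tails.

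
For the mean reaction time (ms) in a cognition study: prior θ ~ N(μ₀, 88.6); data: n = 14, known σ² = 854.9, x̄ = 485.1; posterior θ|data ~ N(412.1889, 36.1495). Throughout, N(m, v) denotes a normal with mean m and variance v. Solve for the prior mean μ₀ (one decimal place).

The posterior mean is a precision-weighted average: μ_n = (τ₀μ₀ + τ_data·x̄)/(τ₀+τ_data), with τ₀=1/σ₀² and τ_data=n/σ².
Here τ₀ = 1/88.6 = 0.011287 and τ_data = 14/854.9 = 0.016376, so τ_n = 0.027663.
Rearranging for μ₀: μ₀ = (μ_n·τ_n − τ_data·x̄)/τ₀ = (412.1889·0.027663 − 0.016376·485.1) / 0.011287 = 3.458384/0.011287 ≈ 306.4.

μ₀ = 306.4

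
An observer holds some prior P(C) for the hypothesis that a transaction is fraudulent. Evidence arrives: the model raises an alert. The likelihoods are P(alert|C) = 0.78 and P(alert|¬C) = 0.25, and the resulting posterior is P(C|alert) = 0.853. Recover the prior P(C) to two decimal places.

P(C) = 0.65

In odds form, posterior odds = prior odds × likelihood ratio, so prior odds = posterior odds ÷ LR.
Posterior odds = 0.853/(1−0.853) = 5.8027. LR = 0.78/0.25 = 3.1200.
Prior odds = 5.8027/3.1200 = 1.8598, so P(C) = 1.8598/(1+1.8598) ≈ 0.65.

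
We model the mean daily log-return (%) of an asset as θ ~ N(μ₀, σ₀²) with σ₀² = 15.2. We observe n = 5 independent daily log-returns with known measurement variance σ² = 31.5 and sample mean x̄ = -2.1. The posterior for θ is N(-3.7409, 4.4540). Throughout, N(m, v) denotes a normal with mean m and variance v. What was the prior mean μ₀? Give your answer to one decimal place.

The posterior mean is a precision-weighted average: μ_n = (τ₀μ₀ + τ_data·x̄)/(τ₀+τ_data), with τ₀=1/σ₀² and τ_data=n/σ².
Here τ₀ = 1/15.2 = 0.065789 and τ_data = 5/31.5 = 0.158730, so τ_n = 0.224519.
Rearranging for μ₀: μ₀ = (μ_n·τ_n − τ_data·x̄)/τ₀ = (-3.7409·0.224519 − 0.158730·-2.1) / 0.065789 = -0.506570/0.065789 ≈ -7.7.

μ₀ = -7.7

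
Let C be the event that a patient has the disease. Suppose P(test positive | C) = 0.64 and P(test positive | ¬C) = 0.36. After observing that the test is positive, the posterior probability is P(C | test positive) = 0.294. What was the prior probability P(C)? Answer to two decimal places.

In odds form, posterior odds = prior odds × likelihood ratio, so prior odds = posterior odds ÷ LR.
Posterior odds = 0.294/(1−0.294) = 0.4164. LR = 0.64/0.36 = 1.7778.
Prior odds = 0.4164/1.7778 = 0.2342, so P(C) = 0.2342/(1+0.2342) ≈ 0.19.

P(C) = 0.19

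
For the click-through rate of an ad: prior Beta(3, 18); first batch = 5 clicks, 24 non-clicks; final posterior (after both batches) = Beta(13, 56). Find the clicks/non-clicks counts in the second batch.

5 clicks and 14 non-clicks

Sequential conjugate updates are equivalent to a single update on the pooled data, so total successes = posterior α − prior α and total failures = posterior β − prior β.
Total across both batches: 13−3=10 clicks, 56−18=38 non-clicks.
Subtract the first batch: 10−5=5 clicks and 38−24=14 non-clicks.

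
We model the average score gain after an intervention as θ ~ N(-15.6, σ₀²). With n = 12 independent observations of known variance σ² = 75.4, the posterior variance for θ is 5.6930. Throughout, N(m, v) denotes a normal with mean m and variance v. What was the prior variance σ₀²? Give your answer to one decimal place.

σ₀² = 60.6

For the Normal–Normal model with known σ², precisions add: τ_n = τ₀ + n/σ².
So 1/σ₀² = 1/5.6930 − 12/75.4 = 0.175654 − 0.159151 = 0.016503.
Hence σ₀² = 1/0.016503 ≈ 60.6.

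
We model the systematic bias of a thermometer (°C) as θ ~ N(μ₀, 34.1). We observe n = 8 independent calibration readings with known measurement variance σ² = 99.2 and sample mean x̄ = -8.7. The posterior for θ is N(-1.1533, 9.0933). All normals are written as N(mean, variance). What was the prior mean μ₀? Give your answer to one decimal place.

μ₀ = 19.6

The posterior mean is a precision-weighted average: μ_n = (τ₀μ₀ + τ_data·x̄)/(τ₀+τ_data), with τ₀=1/σ₀² and τ_data=n/σ².
Here τ₀ = 1/34.1 = 0.029326 and τ_data = 8/99.2 = 0.080645, so τ_n = 0.109971.
Rearranging for μ₀: μ₀ = (μ_n·τ_n − τ_data·x̄)/τ₀ = (-1.1533·0.109971 − 0.080645·-8.7) / 0.029326 = 0.574782/0.029326 ≈ 19.6.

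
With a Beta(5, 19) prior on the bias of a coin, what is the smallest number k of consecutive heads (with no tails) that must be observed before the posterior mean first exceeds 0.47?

After k heads and 0 tails the posterior is Beta(5+k, 19), with mean (5+k)/(5+19+k).
Set (5+k)/(24+k) > 0.47 and solve: k > (0.47·24 − 5)/(1 − 0.47) = 11.849.
The smallest integer exceeding 11.849 is 12, and checking k=12: (17)/(36) = 0.4722 > 0.47.

k = 12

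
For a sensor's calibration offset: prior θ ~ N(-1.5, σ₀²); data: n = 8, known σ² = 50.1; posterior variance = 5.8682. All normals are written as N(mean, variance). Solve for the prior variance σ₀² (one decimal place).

For the Normal–Normal model with known σ², precisions add: τ_n = τ₀ + n/σ².
So 1/σ₀² = 1/5.8682 − 8/50.1 = 0.170410 − 0.159681 = 0.010729.
Hence σ₀² = 1/0.010729 ≈ 93.2.

σ₀² = 93.2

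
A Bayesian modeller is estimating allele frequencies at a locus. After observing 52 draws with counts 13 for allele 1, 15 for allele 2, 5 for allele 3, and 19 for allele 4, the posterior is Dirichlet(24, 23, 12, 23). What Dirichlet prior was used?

For a Dirichlet(α) prior with multinomial counts c, the posterior is Dirichlet(α + c) componentwise.
Subtract each count from the matching posterior parameter: 24−13=11, 23−15=8, 12−5=7, 23−19=4.

Dirichlet(11, 8, 7, 4)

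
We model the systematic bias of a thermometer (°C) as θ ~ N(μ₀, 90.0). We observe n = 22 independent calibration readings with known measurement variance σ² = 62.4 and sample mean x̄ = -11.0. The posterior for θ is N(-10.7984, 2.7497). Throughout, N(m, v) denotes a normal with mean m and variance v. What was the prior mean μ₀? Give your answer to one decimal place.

μ₀ = -4.4

With known observation variance, the Normal–Normal posterior has precision τ_n = τ₀ + n/σ² and mean μ_n = (τ₀μ₀ + (n/σ²)x̄)/τ_n.
Here τ₀ = 1/90.0 = 0.011111 and τ_data = 22/62.4 = 0.352564, so τ_n = 0.363675.
Rearranging for μ₀: μ₀ = (μ_n·τ_n − τ_data·x̄)/τ₀ = (-10.7984·0.363675 − 0.352564·-11.0) / 0.011111 = -0.048904/0.011111 ≈ -4.4.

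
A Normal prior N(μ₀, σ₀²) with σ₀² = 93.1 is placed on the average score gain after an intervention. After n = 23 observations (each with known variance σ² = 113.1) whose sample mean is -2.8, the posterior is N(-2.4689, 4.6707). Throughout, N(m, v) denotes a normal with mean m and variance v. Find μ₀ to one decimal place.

μ₀ = 3.8

With known observation variance, the Normal–Normal posterior has precision τ_n = τ₀ + n/σ² and mean μ_n = (τ₀μ₀ + (n/σ²)x̄)/τ_n.
Here τ₀ = 1/93.1 = 0.010741 and τ_data = 23/113.1 = 0.203360, so τ_n = 0.214101.
Rearranging for μ₀: μ₀ = (μ_n·τ_n − τ_data·x̄)/τ₀ = (-2.4689·0.214101 − 0.203360·-2.8) / 0.010741 = 0.040814/0.010741 ≈ 3.8.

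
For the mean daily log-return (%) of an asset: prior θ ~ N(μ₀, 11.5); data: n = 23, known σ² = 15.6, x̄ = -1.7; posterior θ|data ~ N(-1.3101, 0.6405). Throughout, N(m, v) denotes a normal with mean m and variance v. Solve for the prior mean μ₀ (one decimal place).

With known observation variance, the Normal–Normal posterior has precision τ_n = τ₀ + n/σ² and mean μ_n = (τ₀μ₀ + (n/σ²)x̄)/τ_n.
Here τ₀ = 1/11.5 = 0.086957 and τ_data = 23/15.6 = 1.474359, so τ_n = 1.561316.
Rearranging for μ₀: μ₀ = (μ_n·τ_n − τ_data·x̄)/τ₀ = (-1.3101·1.561316 − 1.474359·-1.7) / 0.086957 = 0.460930/0.086957 ≈ 5.3.

μ₀ = 5.3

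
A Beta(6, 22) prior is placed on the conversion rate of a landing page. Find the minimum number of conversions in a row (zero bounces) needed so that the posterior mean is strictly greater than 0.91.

After k conversions and 0 bounces the posterior is Beta(6+k, 22), with mean (6+k)/(6+22+k).
Set (6+k)/(28+k) > 0.91 and solve: k > (0.91·28 − 6)/(1 − 0.91) = 216.444.
The smallest integer exceeding 216.444 is 217.

k = 217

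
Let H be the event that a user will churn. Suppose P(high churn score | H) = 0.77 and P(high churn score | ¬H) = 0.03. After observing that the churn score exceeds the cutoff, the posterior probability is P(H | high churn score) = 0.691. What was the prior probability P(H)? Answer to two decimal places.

In odds form, posterior odds = prior odds × likelihood ratio, so prior odds = posterior odds ÷ LR.
Posterior odds = 0.691/(1−0.691) = 2.2362. LR = 0.77/0.03 = 25.6667.
Prior odds = 2.2362/25.6667 = 0.0871, so P(H) = 0.0871/(1+0.0871) ≈ 0.08.

P(H) = 0.08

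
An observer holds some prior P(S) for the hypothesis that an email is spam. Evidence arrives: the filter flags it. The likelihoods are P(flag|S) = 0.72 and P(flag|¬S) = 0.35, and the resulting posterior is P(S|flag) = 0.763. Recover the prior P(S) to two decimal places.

P(S) = 0.61

In odds form, posterior odds = prior odds × likelihood ratio, so prior odds = posterior odds ÷ LR.
Posterior odds = 0.763/(1−0.763) = 3.2194. LR = 0.72/0.35 = 2.0571.
Prior odds = 3.2194/2.0571 = 1.5650, so P(S) = 1.5650/(1+1.5650) ≈ 0.61.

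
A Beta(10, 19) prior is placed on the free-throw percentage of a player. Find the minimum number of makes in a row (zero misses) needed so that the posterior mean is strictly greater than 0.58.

k = 17

After k makes and 0 misses the posterior is Beta(10+k, 19), with mean (10+k)/(10+19+k).
Set (10+k)/(29+k) > 0.58 and solve: k > (0.58·29 − 10)/(1 − 0.58) = 16.238.
The smallest integer exceeding 16.238 is 17.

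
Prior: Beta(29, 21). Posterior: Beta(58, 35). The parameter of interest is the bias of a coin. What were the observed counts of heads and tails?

29 heads and 14 tails

Under Beta–binomial conjugacy the posterior parameters are (a+s, b+f).
Match parameters: s=58−29=29, f=35−21=14.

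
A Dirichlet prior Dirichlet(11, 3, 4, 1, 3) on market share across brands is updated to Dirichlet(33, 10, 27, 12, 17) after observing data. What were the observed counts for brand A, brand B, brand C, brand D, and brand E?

For a Dirichlet(α) prior with multinomial counts c, the posterior is Dirichlet(α + c) componentwise.
Counts are posterior − prior componentwise: 33−11=22, 10−3=7, 27−4=23, 12−1=11, 17−3=14.

counts (22, 7, 23, 11, 14)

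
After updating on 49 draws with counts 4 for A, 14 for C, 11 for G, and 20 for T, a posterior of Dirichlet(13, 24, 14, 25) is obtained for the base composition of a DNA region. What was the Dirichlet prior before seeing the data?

Dirichlet(9, 10, 3, 5)

For a Dirichlet(α) prior with multinomial counts c, the posterior is Dirichlet(α + c) componentwise.
Subtract each count from the matching posterior parameter: 13−4=9, 24−14=10, 14−11=3, 25−20=5.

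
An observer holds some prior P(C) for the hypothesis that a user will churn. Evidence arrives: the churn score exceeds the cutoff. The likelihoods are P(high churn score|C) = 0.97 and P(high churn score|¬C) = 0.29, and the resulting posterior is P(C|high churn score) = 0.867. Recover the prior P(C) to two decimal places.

P(C) = 0.66

Bayes' rule in odds form gives O(C|E) = O(C)·[P(E|C)/P(E|¬C)], hence O(C) = O(C|E)/LR.
Posterior odds = 0.867/(1−0.867) = 6.5188. LR = 0.97/0.29 = 3.3448.
Prior odds = 6.5188/3.3448 = 1.9489, so P(C) = 1.9489/(1+1.9489) ≈ 0.66.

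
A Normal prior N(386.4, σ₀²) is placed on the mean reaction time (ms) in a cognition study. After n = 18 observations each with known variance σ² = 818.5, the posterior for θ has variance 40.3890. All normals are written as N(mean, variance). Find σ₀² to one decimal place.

For the Normal–Normal model with known σ², precisions add: τ_n = τ₀ + n/σ².
So 1/σ₀² = 1/40.3890 − 18/818.5 = 0.024759 − 0.021991 = 0.002768.
Hence σ₀² = 1/0.002768 ≈ 361.3.

σ₀² = 361.3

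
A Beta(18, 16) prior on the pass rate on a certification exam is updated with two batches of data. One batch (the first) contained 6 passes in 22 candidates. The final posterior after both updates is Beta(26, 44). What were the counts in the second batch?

Sequential conjugate updates are equivalent to a single update on the pooled data, so total successes = posterior α − prior α and total failures = posterior β − prior β.
Total across both batches: 26−18=8 passes, 44−16=28 failures.
Subtract the first batch: 8−6=2 passes and 28−16=12 failures.

2 passes and 12 failures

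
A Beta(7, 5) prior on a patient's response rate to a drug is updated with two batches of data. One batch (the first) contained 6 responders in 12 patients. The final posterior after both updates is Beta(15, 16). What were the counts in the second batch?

2 responders and 5 non-responders

Sequential conjugate updates are equivalent to a single update on the pooled data, so total successes = posterior α − prior α and total failures = posterior β − prior β.
Total across both batches: 15−7=8 responders, 16−5=11 non-responders.
Subtract the first batch: 8−6=2 responders and 11−6=5 non-responders.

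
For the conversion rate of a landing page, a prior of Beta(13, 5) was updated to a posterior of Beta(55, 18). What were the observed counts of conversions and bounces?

42 conversions and 13 bounces

A Beta(α, β) prior with s successes and f failures in binomial data gives a Beta(α+s, β+f) posterior.
So s = 55 − 13 = 42 and f = 18 − 5 = 13.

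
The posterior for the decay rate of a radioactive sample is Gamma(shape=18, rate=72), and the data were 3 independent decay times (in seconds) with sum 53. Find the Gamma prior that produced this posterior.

Gamma(shape=15, rate=19)

For an exponential likelihood with a Gamma(α, β) prior on the rate, n observations with total T give posterior Gamma(α+n, β+T).
So α = 18 − 3 = 15 and β = 72 − 53 = 19.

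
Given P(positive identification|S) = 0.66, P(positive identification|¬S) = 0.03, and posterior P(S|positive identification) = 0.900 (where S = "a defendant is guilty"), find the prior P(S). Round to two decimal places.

Bayes' rule in odds form gives O(S|E) = O(S)·[P(E|S)/P(E|¬S)], hence O(S) = O(S|E)/LR.
Posterior odds = 0.900/(1−0.900) = 9.0000. LR = 0.66/0.03 = 22.0000.
Prior odds = 9.0000/22.0000 = 0.4091, so P(S) = 0.4091/(1+0.4091) ≈ 0.29.

P(S) = 0.29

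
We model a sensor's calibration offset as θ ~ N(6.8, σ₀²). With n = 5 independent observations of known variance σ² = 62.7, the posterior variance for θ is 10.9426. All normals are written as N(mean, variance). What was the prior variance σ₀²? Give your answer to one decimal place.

σ₀² = 85.9

For the Normal–Normal model with known σ², precisions add: τ_n = τ₀ + n/σ².
So 1/σ₀² = 1/10.9426 − 5/62.7 = 0.091386 − 0.079745 = 0.011641.
Hence σ₀² = 1/0.011641 ≈ 85.9.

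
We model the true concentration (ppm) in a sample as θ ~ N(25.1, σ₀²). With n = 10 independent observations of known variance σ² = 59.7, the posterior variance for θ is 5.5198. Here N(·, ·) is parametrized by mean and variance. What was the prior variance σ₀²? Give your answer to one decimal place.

σ₀² = 73.2

Posterior precision equals prior precision plus data precision: 1/σ_n² = 1/σ₀² + n/σ².
So 1/σ₀² = 1/5.5198 − 10/59.7 = 0.181166 − 0.167504 = 0.013662.
Hence σ₀² = 1/0.013662 ≈ 73.2.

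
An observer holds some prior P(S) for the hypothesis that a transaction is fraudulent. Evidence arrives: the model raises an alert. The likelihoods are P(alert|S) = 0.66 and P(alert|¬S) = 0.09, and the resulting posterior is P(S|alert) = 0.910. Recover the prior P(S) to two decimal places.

In odds form, posterior odds = prior odds × likelihood ratio, so prior odds = posterior odds ÷ LR.
Posterior odds = 0.910/(1−0.910) = 10.1111. LR = 0.66/0.09 = 7.3333.
Prior odds = 10.1111/7.3333 = 1.3788, so P(S) = 1.3788/(1+1.3788) ≈ 0.58.

P(S) = 0.58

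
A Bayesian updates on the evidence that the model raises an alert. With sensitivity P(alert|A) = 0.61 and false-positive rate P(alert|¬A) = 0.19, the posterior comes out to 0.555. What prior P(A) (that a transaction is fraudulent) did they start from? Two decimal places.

P(A) = 0.28

Bayes' rule in odds form gives O(A|E) = O(A)·[P(E|A)/P(E|¬A)], hence O(A) = O(A|E)/LR.
Posterior odds = 0.555/(1−0.555) = 1.2472. LR = 0.61/0.19 = 3.2105.
Prior odds = 1.2472/3.2105 = 0.3885, so P(A) = 0.3885/(1+0.3885) ≈ 0.28.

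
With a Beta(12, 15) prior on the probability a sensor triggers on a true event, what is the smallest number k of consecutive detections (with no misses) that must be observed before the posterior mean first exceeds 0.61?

k = 12

After k detections and 0 misses the posterior is Beta(12+k, 15), with mean (12+k)/(12+15+k).
Set (12+k)/(27+k) > 0.61 and solve: k > (0.61·27 − 12)/(1 − 0.61) = 11.462.
The smallest integer exceeding 11.462 is 12, and checking k=12: (24)/(39) = 0.6154 > 0.61.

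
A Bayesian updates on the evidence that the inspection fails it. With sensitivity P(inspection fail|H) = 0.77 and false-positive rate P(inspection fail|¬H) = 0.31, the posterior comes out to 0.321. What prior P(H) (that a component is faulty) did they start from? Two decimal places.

Bayes' rule in odds form gives O(H|E) = O(H)·[P(E|H)/P(E|¬H)], hence O(H) = O(H|E)/LR.
Posterior odds = 0.321/(1−0.321) = 0.4728. LR = 0.77/0.31 = 2.4839.
Prior odds = 0.4728/2.4839 = 0.1903, so P(H) = 0.1903/(1+0.1903) ≈ 0.16.

P(H) = 0.16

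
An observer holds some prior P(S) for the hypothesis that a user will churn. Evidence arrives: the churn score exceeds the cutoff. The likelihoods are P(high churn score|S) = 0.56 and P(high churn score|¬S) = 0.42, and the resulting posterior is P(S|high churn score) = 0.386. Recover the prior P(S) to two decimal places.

P(S) = 0.32

Bayes' rule in odds form gives O(S|E) = O(S)·[P(E|S)/P(E|¬S)], hence O(S) = O(S|E)/LR.
Posterior odds = 0.386/(1−0.386) = 0.6287. LR = 0.56/0.42 = 1.3333.
Prior odds = 0.6287/1.3333 = 0.4715, so P(S) = 0.4715/(1+0.4715) ≈ 0.32.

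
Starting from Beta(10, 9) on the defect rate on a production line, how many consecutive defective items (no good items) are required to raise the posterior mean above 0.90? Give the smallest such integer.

After k defective items and 0 good items the posterior is Beta(10+k, 9), with mean (10+k)/(10+9+k).
Set (10+k)/(19+k) > 0.90 and solve: k > (0.90·19 − 10)/(1 − 0.90) = 71.000.
The smallest integer exceeding 71.000 is 72.

k = 72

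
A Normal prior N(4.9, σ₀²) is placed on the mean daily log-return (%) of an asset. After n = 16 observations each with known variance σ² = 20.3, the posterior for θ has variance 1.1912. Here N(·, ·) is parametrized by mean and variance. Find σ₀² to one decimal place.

For the Normal–Normal model with known σ², precisions add: τ_n = τ₀ + n/σ².
So 1/σ₀² = 1/1.1912 − 16/20.3 = 0.839490 − 0.788177 = 0.051313.
Hence σ₀² = 1/0.051313 ≈ 19.5.

σ₀² = 19.5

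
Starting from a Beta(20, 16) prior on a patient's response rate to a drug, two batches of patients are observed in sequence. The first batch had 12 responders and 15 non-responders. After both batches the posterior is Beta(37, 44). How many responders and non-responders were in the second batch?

5 responders and 13 non-responders

Because Beta–binomial updating is additive in the counts, the combined data contributed (α_post−α_prior, β_post−β_prior) successes and failures.
Total across both batches: 37−20=17 responders, 44−16=28 non-responders.
Subtract the first batch: 17−12=5 responders and 28−15=13 non-responders.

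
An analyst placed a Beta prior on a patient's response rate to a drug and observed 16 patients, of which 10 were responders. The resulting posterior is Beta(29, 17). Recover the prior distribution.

Beta(19, 11)

A Beta(α, β) prior with s successes and f failures in binomial data gives a Beta(α+s, β+f) posterior.
So α = 29 − 10 = 19 and β = 17 − 6 = 11.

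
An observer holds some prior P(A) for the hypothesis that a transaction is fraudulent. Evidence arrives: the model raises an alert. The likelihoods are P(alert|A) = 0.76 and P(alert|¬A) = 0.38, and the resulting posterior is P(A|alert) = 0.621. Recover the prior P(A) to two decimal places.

In odds form, posterior odds = prior odds × likelihood ratio, so prior odds = posterior odds ÷ LR.
Posterior odds = 0.621/(1−0.621) = 1.6385. LR = 0.76/0.38 = 2.0000.
Prior odds = 1.6385/2.0000 = 0.8193, so P(A) = 0.8193/(1+0.8193) ≈ 0.45.

P(A) = 0.45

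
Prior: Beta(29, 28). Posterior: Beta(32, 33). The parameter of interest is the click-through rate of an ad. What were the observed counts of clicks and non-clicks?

Under Beta–binomial conjugacy the posterior parameters are (a+s, b+f).
Match parameters: s=32−29=3, f=33−28=5.

3 clicks and 5 non-clicks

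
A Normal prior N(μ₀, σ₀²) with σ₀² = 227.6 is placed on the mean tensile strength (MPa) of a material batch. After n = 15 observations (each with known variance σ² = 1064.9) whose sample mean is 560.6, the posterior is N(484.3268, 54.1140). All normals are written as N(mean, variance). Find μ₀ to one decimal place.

The posterior mean is a precision-weighted average: μ_n = (τ₀μ₀ + τ_data·x̄)/(τ₀+τ_data), with τ₀=1/σ₀² and τ_data=n/σ².
Here τ₀ = 1/227.6 = 0.004394 and τ_data = 15/1064.9 = 0.014086, so τ_n = 0.018480.
Rearranging for μ₀: μ₀ = (μ_n·τ_n − τ_data·x̄)/τ₀ = (484.3268·0.018480 − 0.014086·560.6) / 0.004394 = 1.053748/0.004394 ≈ 239.8.

μ₀ = 239.8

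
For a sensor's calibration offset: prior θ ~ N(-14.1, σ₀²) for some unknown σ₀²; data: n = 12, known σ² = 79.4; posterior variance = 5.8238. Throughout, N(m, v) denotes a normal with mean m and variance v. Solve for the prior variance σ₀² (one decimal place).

σ₀² = 48.6

For the Normal–Normal model with known σ², precisions add: τ_n = τ₀ + n/σ².
So 1/σ₀² = 1/5.8238 − 12/79.4 = 0.171709 − 0.151134 = 0.020575.
Hence σ₀² = 1/0.020575 ≈ 48.6.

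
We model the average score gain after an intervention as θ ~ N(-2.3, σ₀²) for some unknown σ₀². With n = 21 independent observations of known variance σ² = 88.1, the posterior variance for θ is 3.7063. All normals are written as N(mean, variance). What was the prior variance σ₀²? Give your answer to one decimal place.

σ₀² = 31.8

Posterior precision equals prior precision plus data precision: 1/σ_n² = 1/σ₀² + n/σ².
So 1/σ₀² = 1/3.7063 − 21/88.1 = 0.269811 − 0.238365 = 0.031446.
Hence σ₀² = 1/0.031446 ≈ 31.8.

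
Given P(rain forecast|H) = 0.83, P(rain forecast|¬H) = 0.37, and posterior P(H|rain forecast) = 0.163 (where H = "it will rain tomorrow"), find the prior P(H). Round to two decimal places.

P(H) = 0.08

Bayes' rule in odds form gives O(H|E) = O(H)·[P(E|H)/P(E|¬H)], hence O(H) = O(H|E)/LR.
Posterior odds = 0.163/(1−0.163) = 0.1947. LR = 0.83/0.37 = 2.2432.
Prior odds = 0.1947/2.2432 = 0.0868, so P(H) = 0.0868/(1+0.0868) ≈ 0.08.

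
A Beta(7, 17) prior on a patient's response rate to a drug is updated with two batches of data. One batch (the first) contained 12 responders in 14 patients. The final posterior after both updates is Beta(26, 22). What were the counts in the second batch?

7 responders and 3 non-responders

Sequential conjugate updates are equivalent to a single update on the pooled data, so total successes = posterior α − prior α and total failures = posterior β − prior β.
Total across both batches: 26−7=19 responders, 22−17=5 non-responders.
Subtract the first batch: 19−12=7 responders and 5−2=3 non-responders.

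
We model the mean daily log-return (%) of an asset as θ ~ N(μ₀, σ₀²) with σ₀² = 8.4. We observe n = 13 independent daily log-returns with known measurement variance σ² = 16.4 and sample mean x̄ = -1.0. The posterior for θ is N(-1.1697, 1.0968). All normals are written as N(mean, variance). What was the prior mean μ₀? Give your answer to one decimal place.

The posterior mean is a precision-weighted average: μ_n = (τ₀μ₀ + τ_data·x̄)/(τ₀+τ_data), with τ₀=1/σ₀² and τ_data=n/σ².
Here τ₀ = 1/8.4 = 0.119048 and τ_data = 13/16.4 = 0.792683, so τ_n = 0.911731.
Rearranging for μ₀: μ₀ = (μ_n·τ_n − τ_data·x̄)/τ₀ = (-1.1697·0.911731 − 0.792683·-1.0) / 0.119048 = -0.273769/0.119048 ≈ -2.3.

μ₀ = -2.3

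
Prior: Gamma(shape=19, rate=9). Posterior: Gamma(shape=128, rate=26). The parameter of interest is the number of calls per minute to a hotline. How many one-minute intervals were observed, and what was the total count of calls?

n = 17 one-minute intervals with total 109 calls

A Gamma(α, β) prior (rate parametrization) on a Poisson rate with n observations summing to S gives posterior Gamma(α+S, β+n).
Matching: Σxᵢ = 128 − 19 = 109 and n = 26 − 9 = 17.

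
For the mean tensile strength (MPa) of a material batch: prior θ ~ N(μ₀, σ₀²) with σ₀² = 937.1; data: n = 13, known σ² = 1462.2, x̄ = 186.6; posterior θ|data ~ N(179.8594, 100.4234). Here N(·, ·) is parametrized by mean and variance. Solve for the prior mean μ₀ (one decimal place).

The posterior mean is a precision-weighted average: μ_n = (τ₀μ₀ + τ_data·x̄)/(τ₀+τ_data), with τ₀=1/σ₀² and τ_data=n/σ².
Here τ₀ = 1/937.1 = 0.001067 and τ_data = 13/1462.2 = 0.008891, so τ_n = 0.009958.
Rearranging for μ₀: μ₀ = (μ_n·τ_n − τ_data·x̄)/τ₀ = (179.8594·0.009958 − 0.008891·186.6) / 0.001067 = 0.131979/0.001067 ≈ 123.7.

μ₀ = 123.7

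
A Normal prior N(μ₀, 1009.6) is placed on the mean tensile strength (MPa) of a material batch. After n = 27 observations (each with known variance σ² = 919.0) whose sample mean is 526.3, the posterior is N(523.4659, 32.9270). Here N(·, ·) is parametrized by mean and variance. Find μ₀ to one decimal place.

The posterior mean is a precision-weighted average: μ_n = (τ₀μ₀ + τ_data·x̄)/(τ₀+τ_data), with τ₀=1/σ₀² and τ_data=n/σ².
Here τ₀ = 1/1009.6 = 0.000990 and τ_data = 27/919.0 = 0.029380, so τ_n = 0.030370.
Rearranging for μ₀: μ₀ = (μ_n·τ_n − τ_data·x̄)/τ₀ = (523.4659·0.030370 − 0.029380·526.3) / 0.000990 = 0.434965/0.000990 ≈ 439.4.

μ₀ = 439.4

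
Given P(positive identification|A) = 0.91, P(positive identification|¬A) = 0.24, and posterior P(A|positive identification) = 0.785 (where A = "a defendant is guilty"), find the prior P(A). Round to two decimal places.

Bayes' rule in odds form gives O(A|E) = O(A)·[P(E|A)/P(E|¬A)], hence O(A) = O(A|E)/LR.
Posterior odds = 0.785/(1−0.785) = 3.6512. LR = 0.91/0.24 = 3.7917.
Prior odds = 3.6512/3.7917 = 0.9629, so P(A) = 0.9629/(1+0.9629) ≈ 0.49.

P(A) = 0.49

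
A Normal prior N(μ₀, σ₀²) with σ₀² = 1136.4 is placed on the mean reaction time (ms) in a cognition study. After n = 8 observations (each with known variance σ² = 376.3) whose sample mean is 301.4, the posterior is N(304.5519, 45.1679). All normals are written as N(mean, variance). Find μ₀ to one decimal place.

μ₀ = 380.7

The posterior mean is a precision-weighted average: μ_n = (τ₀μ₀ + τ_data·x̄)/(τ₀+τ_data), with τ₀=1/σ₀² and τ_data=n/σ².
Here τ₀ = 1/1136.4 = 0.000880 and τ_data = 8/376.3 = 0.021260, so τ_n = 0.022140.
Rearranging for μ₀: μ₀ = (μ_n·τ_n − τ_data·x̄)/τ₀ = (304.5519·0.022140 − 0.021260·301.4) / 0.000880 = 0.335015/0.000880 ≈ 380.7.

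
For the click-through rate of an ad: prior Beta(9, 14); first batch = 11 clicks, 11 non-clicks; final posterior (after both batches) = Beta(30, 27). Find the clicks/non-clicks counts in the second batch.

10 clicks and 2 non-clicks

Because Beta–binomial updating is additive in the counts, the combined data contributed (α_post−α_prior, β_post−β_prior) successes and failures.
Total across both batches: 30−9=21 clicks, 27−14=13 non-clicks.
Subtract the first batch: 21−11=10 clicks and 13−11=2 non-clicks.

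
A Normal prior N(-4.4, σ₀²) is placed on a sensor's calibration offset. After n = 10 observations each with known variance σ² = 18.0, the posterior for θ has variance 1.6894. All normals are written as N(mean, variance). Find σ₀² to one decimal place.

σ₀² = 27.5

For the Normal–Normal model with known σ², precisions add: τ_n = τ₀ + n/σ².
So 1/σ₀² = 1/1.6894 − 10/18.0 = 0.591926 − 0.555556 = 0.036370.
Hence σ₀² = 1/0.036370 ≈ 27.5.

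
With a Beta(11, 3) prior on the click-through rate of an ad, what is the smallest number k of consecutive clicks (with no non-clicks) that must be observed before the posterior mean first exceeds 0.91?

After k clicks and 0 non-clicks the posterior is Beta(11+k, 3), with mean (11+k)/(11+3+k).
Set (11+k)/(14+k) > 0.91 and solve: k > (0.91·14 − 11)/(1 − 0.91) = 19.333.
The smallest integer exceeding 19.333 is 20.

k = 20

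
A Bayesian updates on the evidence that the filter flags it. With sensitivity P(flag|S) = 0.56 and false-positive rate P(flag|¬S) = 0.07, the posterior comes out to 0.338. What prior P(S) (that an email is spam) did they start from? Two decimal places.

P(S) = 0.06

Bayes' rule in odds form gives O(S|E) = O(S)·[P(E|S)/P(E|¬S)], hence O(S) = O(S|E)/LR.
Posterior odds = 0.338/(1−0.338) = 0.5106. LR = 0.56/0.07 = 8.0000.
Prior odds = 0.5106/8.0000 = 0.0638, so P(S) = 0.0638/(1+0.0638) ≈ 0.06.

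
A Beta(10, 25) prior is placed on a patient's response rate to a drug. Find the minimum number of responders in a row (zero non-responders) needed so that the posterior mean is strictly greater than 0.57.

k = 24

After k responders and 0 non-responders the posterior is Beta(10+k, 25), with mean (10+k)/(10+25+k).
Set (10+k)/(35+k) > 0.57 and solve: k > (0.57·35 − 10)/(1 − 0.57) = 23.140.
The smallest integer exceeding 23.140 is 24.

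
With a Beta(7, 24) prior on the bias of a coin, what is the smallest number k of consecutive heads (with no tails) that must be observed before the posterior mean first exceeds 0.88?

After k heads and 0 tails the posterior is Beta(7+k, 24), with mean (7+k)/(7+24+k).
Set (7+k)/(31+k) > 0.88 and solve: k > (0.88·31 − 7)/(1 − 0.88) = 169.000.
The smallest integer exceeding 169.000 is 170, and checking k=170: (177)/(201) = 0.8806 > 0.88.

k = 170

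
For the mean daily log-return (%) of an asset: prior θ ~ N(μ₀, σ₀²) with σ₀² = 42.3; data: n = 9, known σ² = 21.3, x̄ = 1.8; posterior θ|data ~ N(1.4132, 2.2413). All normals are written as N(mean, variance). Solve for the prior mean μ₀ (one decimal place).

μ₀ = -5.5

The posterior mean is a precision-weighted average: μ_n = (τ₀μ₀ + τ_data·x̄)/(τ₀+τ_data), with τ₀=1/σ₀² and τ_data=n/σ².
Here τ₀ = 1/42.3 = 0.023641 and τ_data = 9/21.3 = 0.422535, so τ_n = 0.446176.
Rearranging for μ₀: μ₀ = (μ_n·τ_n − τ_data·x̄)/τ₀ = (1.4132·0.446176 − 0.422535·1.8) / 0.023641 = -0.130027/0.023641 ≈ -5.5.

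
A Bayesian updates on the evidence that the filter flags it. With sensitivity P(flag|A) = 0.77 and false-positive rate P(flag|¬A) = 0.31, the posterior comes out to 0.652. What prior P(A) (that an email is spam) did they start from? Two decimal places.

In odds form, posterior odds = prior odds × likelihood ratio, so prior odds = posterior odds ÷ LR.
Posterior odds = 0.652/(1−0.652) = 1.8736. LR = 0.77/0.31 = 2.4839.
Prior odds = 1.8736/2.4839 = 0.7543, so P(A) = 0.7543/(1+0.7543) ≈ 0.43.

P(A) = 0.43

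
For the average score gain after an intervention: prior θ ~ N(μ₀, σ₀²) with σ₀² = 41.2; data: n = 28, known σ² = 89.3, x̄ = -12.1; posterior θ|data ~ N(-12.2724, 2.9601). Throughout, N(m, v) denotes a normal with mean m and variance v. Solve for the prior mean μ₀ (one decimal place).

The posterior mean is a precision-weighted average: μ_n = (τ₀μ₀ + τ_data·x̄)/(τ₀+τ_data), with τ₀=1/σ₀² and τ_data=n/σ².
Here τ₀ = 1/41.2 = 0.024272 and τ_data = 28/89.3 = 0.313550, so τ_n = 0.337822.
Rearranging for μ₀: μ₀ = (μ_n·τ_n − τ_data·x̄)/τ₀ = (-12.2724·0.337822 − 0.313550·-12.1) / 0.024272 = -0.351932/0.024272 ≈ -14.5.

μ₀ = -14.5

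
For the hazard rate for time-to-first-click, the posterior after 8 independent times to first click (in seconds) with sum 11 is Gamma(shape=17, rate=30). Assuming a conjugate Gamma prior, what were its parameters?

Gamma(shape=9, rate=19)

For an exponential likelihood with a Gamma(α, β) prior on the rate, n observations with total T give posterior Gamma(α+n, β+T).
So α = 17 − 8 = 9 and β = 30 − 11 = 19.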